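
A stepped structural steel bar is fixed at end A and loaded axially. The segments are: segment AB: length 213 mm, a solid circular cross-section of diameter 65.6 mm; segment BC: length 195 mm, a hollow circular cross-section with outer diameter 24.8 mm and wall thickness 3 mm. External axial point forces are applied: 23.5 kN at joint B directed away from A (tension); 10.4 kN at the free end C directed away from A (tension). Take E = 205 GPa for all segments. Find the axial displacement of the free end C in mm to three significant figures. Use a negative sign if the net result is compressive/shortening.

Internal axial forces (sectioning from the free end, tension +): N_BC = 10.4 kN, N_AB = 33.9 kN.
A_AB = 3380 mm².
A_BC = 205.5 mm².
δ_AB = 33900·213/(3380·205000) = 0.01042 mm
δ_BC = 10400·195/(205.5·205000) = 0.04815 mm
δ = Σδ_i = 0.05857 mm.

0.0586 mm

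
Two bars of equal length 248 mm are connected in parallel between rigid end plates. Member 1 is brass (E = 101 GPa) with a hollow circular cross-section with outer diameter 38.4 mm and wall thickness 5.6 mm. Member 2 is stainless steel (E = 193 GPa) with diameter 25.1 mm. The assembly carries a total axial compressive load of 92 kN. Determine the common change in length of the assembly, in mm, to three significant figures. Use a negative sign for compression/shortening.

A_1 = 577 mm².
A_2 = 494.8 mm².
Equal strain + equilibrium ⇒ each member carries load in proportion to AE: A₁E₁ = 58280000 N, A₂E₂ = 95500000 N, ΣAE = 153800000 N.
δ = PL/ΣAE = -92000·248/153800000 = -0.1484 mm.

-0.148 mm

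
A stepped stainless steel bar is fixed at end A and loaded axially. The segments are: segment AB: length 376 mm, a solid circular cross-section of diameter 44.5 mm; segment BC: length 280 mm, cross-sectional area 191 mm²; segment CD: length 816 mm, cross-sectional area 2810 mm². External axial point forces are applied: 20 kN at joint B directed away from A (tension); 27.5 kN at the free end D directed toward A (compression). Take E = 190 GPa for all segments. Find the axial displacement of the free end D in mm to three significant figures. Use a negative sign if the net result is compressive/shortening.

-0.264 mm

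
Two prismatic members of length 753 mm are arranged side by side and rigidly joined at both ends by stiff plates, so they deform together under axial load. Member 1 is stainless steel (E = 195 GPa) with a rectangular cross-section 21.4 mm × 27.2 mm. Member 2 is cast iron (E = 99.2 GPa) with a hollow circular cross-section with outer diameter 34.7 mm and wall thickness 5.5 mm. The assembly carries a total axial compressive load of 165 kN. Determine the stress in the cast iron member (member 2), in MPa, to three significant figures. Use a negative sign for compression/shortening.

A_1 = 582.1 mm².
A_2 = 504.5 mm².
Equal strain + equilibrium ⇒ each member carries load in proportion to AE: A₁E₁ = 113500000 N, A₂E₂ = 50050000 N, ΣAE = 163600000 N.
σ₂ = P·E₂/ΣAE = -165000·99200/163600000 = -100.1 MPa.

-100 MPa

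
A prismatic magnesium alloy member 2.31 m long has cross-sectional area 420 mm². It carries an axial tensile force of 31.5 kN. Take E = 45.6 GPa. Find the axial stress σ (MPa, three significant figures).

75.0 MPa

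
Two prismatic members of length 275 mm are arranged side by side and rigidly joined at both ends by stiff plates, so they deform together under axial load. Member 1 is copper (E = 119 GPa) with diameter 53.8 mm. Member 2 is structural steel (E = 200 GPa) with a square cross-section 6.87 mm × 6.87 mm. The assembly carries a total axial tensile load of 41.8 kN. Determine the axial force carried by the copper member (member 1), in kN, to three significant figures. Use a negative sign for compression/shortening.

A_1 = 2273 mm².
A_2 = 47.2 mm².
Equal strain + equilibrium ⇒ each member carries load in proportion to AE: A₁E₁ = 270500000 N, A₂E₂ = 9439000 N, ΣAE = 280000000 N.
F₁ = P·A₁E₁/ΣAE = 41800·270500000/280000000 = 40390 N.

40.4 kN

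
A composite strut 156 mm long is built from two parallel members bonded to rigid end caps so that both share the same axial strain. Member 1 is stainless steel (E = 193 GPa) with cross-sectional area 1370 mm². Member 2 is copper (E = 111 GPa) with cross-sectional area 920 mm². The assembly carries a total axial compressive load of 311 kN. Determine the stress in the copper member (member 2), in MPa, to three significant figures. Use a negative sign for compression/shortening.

Equal strain + equilibrium ⇒ each member carries load in proportion to AE: A₁E₁ = 264400000 N, A₂E₂ = 102100000 N, ΣAE = 366500000 N.
σ₂ = P·E₂/ΣAE = -311000·111000/366500000 = -94.18 MPa.

-94.2 MPa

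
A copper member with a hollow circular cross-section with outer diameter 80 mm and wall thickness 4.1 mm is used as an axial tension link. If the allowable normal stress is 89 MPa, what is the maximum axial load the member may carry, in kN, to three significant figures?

87.0 kN

A = 977.6 mm².
P_max = σ_allow · A = 89 · 977.6 = 87010 N = 87.01 kN.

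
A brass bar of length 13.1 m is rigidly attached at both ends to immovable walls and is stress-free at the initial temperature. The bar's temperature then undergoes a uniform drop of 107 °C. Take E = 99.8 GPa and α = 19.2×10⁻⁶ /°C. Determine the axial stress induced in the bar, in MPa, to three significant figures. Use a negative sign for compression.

205 MPa

Free thermal expansion αLΔT = 19.2e-6 · 13100 · -107 = -26.91 mm.
The walls impose strain ε = −(-26.91)/13100 = 2.0544e-03; σ = Eε = 99800 · 2.0544e-03 = 205 MPa.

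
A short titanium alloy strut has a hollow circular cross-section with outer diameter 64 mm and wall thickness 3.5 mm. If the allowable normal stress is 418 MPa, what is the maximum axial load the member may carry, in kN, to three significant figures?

278 kN

A = 665.2 mm².
P_max = σ_allow · A = 418 · 665.2 = 278100 N = 278.1 kN.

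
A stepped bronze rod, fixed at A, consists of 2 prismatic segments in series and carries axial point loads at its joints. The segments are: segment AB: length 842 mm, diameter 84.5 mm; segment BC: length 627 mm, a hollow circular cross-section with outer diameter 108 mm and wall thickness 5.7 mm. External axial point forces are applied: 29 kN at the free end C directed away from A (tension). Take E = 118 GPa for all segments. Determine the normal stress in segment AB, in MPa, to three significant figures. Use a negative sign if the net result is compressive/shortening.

Internal axial forces (sectioning from the free end, tension +): N_BC = 29 kN, N_AB = 29 kN.
A_AB = 5608 mm².
σ_AB = N_AB/A_AB = 29000/5608 = 5.171 MPa.

5.17 MPa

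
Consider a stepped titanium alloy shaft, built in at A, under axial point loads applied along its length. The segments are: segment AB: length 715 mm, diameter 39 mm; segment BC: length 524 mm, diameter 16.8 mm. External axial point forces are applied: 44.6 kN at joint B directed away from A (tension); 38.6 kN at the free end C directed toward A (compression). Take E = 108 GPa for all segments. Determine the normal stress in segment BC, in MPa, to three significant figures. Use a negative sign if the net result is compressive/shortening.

Internal axial forces (sectioning from the free end, tension +): N_BC = -38.6 kN, N_AB = 6 kN.
A_BC = 221.7 mm².
σ_BC = N_BC/A_BC = -38600/221.7 = -174.1 MPa.

-174 MPa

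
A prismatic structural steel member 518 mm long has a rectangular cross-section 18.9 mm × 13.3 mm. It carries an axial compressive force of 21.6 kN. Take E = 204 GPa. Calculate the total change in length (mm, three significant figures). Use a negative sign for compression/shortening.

A = 251.4 mm².
δ_mech = NL/(AE) = -21600·518/(251.4·204000) = -0.2182 mm.

-0.218 mm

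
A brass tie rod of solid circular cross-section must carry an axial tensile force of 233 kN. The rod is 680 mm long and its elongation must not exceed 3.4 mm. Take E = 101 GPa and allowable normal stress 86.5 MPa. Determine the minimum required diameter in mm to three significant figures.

58.6 mm

Required area A ≥ P/σ_allow = 233000/86.5 = 2694 mm².
For a solid circular section, d ≥ √(4A/π) = 58.56 mm.
Elongation limit: A ≥ PL/(Eδ_allow) = 233000·680/(101000·3.4) = 461.4 mm² ⇒ d ≥ 24.24 mm.
The stress limit governs.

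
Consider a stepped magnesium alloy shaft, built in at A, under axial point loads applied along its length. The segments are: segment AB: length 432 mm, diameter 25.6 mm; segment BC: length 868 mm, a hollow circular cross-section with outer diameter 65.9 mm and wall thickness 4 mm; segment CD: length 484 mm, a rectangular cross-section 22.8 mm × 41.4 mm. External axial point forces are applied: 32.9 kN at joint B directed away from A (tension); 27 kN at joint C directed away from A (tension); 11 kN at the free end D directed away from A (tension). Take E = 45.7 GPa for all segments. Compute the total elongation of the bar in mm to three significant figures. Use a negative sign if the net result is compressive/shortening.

2.35 mm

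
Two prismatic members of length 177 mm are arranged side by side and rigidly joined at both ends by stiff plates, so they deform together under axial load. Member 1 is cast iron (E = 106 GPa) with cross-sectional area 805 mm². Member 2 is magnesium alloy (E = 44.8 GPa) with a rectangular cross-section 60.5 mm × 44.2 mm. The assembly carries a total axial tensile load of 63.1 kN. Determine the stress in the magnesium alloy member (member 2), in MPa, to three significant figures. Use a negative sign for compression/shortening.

13.8 MPa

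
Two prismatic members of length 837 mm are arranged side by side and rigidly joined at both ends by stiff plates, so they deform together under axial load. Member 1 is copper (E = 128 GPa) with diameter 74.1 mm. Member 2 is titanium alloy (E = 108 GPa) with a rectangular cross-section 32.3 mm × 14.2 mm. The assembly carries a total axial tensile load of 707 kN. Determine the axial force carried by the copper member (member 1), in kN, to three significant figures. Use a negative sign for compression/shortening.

A_1 = 4312 mm².
A_2 = 458.7 mm².
Equal strain + equilibrium ⇒ each member carries load in proportion to AE: A₁E₁ = 552000000 N, A₂E₂ = 49540000 N, ΣAE = 601500000 N.
F₁ = P·A₁E₁/ΣAE = 707000·552000000/601500000 = 648800 N.

649 kN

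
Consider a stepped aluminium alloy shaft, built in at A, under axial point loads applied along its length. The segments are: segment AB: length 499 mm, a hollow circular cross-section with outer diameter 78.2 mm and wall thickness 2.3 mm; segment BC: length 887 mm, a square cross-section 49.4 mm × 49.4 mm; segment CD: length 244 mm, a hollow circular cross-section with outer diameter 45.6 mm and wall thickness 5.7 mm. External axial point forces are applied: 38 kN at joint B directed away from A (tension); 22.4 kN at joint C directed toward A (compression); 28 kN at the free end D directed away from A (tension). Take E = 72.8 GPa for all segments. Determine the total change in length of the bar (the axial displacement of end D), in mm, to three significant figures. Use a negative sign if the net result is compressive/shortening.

0.704 mm

Internal axial forces (sectioning from the free end, tension +): N_CD = 28 kN, N_BC = 5.6 kN, N_AB = 43.6 kN.
A_AB = 548.4 mm².
A_BC = 2440 mm².
A_CD = 714.5 mm².
δ_AB = 43600·499/(548.4·72800) = 0.5449 mm
δ_BC = 5600·887/(2440·72800) = 0.02796 mm
δ_CD = 28000·244/(714.5·72800) = 0.1313 mm
δ = Σδ_i = 0.7042 mm.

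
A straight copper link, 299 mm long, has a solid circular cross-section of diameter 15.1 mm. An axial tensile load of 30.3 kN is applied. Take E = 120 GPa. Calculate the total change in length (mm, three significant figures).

0.422 mm

A = 179.1 mm².
δ_mech = NL/(AE) = 30300·299/(179.1·120000) = 0.4216 mm.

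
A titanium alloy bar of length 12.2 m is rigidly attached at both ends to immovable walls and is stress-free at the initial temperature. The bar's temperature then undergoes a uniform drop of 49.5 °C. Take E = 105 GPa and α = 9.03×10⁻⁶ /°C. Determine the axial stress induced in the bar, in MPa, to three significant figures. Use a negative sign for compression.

Free thermal expansion αLΔT = 9.03e-6 · 12200 · -49.5 = -5.453 mm.
The walls impose strain ε = −(-5.453)/12200 = 4.4698e-04; σ = Eε = 105000 · 4.4698e-04 = 46.93 MPa.

46.9 MPa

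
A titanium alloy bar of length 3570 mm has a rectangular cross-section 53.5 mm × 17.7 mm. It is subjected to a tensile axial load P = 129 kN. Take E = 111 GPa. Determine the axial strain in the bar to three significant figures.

0.00123

A = 946.9 mm².
σ = N/A = 136.2 MPa; ε = σ/E = 136.2/111000 = 1.227e-03.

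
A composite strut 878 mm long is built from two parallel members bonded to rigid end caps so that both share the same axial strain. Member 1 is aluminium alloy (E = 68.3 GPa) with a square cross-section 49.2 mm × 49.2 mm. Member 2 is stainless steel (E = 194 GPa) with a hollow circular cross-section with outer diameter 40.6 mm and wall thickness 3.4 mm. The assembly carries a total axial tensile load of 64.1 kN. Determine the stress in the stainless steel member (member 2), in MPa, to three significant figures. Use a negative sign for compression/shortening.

A_1 = 2421 mm².
A_2 = 397.3 mm².
Equal strain + equilibrium ⇒ each member carries load in proportion to AE: A₁E₁ = 165300000 N, A₂E₂ = 77090000 N, ΣAE = 242400000 N.
σ₂ = P·E₂/ΣAE = 64100·194000/242400000 = 51.3 MPa.

51.3 MPa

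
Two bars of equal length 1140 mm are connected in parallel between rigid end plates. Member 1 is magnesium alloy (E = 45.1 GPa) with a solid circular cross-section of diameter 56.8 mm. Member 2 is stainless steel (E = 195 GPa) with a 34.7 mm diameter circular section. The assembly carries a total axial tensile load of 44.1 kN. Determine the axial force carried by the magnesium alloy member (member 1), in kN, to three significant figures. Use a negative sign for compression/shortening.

A_1 = 2534 mm².
A_2 = 945.7 mm².
Equal strain + equilibrium ⇒ each member carries load in proportion to AE: A₁E₁ = 114300000 N, A₂E₂ = 184400000 N, ΣAE = 298700000 N.
F₁ = P·A₁E₁/ΣAE = 44100·114300000/298700000 = 16870 N.

16.9 kN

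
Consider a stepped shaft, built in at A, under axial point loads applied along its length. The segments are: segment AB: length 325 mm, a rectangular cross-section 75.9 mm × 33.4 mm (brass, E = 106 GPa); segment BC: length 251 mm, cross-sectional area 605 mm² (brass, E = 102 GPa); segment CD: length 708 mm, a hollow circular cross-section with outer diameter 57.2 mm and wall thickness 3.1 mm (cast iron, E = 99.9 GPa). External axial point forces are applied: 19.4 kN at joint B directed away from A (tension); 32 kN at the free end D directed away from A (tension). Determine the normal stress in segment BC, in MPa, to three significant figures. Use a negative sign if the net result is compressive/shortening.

52.9 MPa

Internal axial forces (sectioning from the free end, tension +): N_CD = 32 kN, N_BC = 32 kN, N_AB = 51.4 kN.
σ_BC = N_BC/A_BC = 32000/605 = 52.89 MPa.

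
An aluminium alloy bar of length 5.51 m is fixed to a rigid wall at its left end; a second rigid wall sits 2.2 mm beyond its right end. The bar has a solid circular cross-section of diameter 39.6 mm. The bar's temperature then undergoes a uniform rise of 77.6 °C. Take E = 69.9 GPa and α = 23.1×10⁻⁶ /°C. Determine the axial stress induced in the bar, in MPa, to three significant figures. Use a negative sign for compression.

-97.4 MPa

Free thermal expansion αLΔT = 23.1e-6 · 5510 · 77.6 = 9.877 mm.
The walls engage after the gap closes; constrained expansion = 9.877 − 2.2 = 7.677 mm.
The walls impose strain ε = −(7.677)/5510 = -1.3933e-03; σ = Eε = 69900 · -1.3933e-03 = -97.39 MPa.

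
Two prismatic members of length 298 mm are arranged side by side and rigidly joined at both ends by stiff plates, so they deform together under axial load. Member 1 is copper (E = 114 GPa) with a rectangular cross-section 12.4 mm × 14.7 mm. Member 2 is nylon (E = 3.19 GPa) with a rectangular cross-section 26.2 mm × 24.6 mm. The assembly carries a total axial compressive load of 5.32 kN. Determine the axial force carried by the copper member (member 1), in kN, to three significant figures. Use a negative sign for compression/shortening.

A_1 = 182.3 mm².
A_2 = 644.5 mm².
Equal strain + equilibrium ⇒ each member carries load in proportion to AE: A₁E₁ = 20780000 N, A₂E₂ = 2056000 N, ΣAE = 22840000 N.
F₁ = P·A₁E₁/ΣAE = -5320·20780000/22840000 = -4841 N.

-4.84 kN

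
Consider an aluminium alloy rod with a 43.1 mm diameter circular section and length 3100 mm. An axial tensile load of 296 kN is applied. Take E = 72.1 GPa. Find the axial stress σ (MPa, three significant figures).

203 MPa

A = 1459 mm².
σ = N/A = 296000/1459 = 202.9 MPa.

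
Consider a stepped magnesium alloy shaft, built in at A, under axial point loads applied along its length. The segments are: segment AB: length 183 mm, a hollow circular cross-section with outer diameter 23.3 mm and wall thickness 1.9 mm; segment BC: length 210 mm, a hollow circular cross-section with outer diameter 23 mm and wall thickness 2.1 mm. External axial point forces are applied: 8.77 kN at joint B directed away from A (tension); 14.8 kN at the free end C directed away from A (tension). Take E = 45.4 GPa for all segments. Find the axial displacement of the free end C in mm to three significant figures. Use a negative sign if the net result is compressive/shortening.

1.24 mm

Internal axial forces (sectioning from the free end, tension +): N_BC = 14.8 kN, N_AB = 23.57 kN.
A_AB = 127.7 mm².
A_BC = 137.9 mm².
δ_AB = 23570·183/(127.7·45400) = 0.7438 mm
δ_BC = 14800·210/(137.9·45400) = 0.4965 mm
δ = Σδ_i = 1.24 mm.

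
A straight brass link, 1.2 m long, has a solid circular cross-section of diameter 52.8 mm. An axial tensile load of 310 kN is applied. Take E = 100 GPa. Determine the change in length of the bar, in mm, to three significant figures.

A = 2190 mm².
δ_mech = NL/(AE) = 310000·1200/(2190·100000) = 1.699 mm.

1.70 mm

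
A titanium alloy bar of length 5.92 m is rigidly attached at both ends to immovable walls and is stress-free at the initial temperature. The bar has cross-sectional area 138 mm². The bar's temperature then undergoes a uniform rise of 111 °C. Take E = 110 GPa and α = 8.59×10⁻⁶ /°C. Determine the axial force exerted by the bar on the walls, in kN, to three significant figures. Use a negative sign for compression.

Free thermal expansion αLΔT = 8.59e-6 · 5920 · 111 = 5.645 mm.
The walls impose strain ε = −(5.645)/5920 = -9.5349e-04; σ = Eε = 110000 · -9.5349e-04 = -104.9 MPa.
Wall reaction R = σ·A = -104.9·138 = -14470 N = -14.47 kN.

-14.5 kN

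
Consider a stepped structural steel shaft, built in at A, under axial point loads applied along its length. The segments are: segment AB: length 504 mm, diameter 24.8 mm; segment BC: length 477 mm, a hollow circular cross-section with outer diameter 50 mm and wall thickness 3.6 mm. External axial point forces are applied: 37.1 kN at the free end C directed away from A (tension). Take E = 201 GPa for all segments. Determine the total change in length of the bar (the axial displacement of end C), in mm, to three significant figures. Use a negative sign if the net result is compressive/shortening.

Internal axial forces (sectioning from the free end, tension +): N_BC = 37.1 kN, N_AB = 37.1 kN.
A_AB = 483.1 mm².
A_BC = 524.8 mm².
δ_AB = 37100·504/(483.1·201000) = 0.1926 mm
δ_BC = 37100·477/(524.8·201000) = 0.1678 mm
δ = Σδ_i = 0.3604 mm.

0.360 mm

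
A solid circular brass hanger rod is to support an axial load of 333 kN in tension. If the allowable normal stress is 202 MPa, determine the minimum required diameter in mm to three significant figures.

Required area A ≥ P/σ_allow = 333000/202 = 1649 mm².
For a solid circular section, d ≥ √(4A/π) = 45.81 mm.

45.8 mm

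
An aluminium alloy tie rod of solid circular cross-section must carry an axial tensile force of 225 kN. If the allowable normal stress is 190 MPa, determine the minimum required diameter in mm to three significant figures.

38.8 mm

Required area A ≥ P/σ_allow = 225000/190 = 1184 mm².
For a solid circular section, d ≥ √(4A/π) = 38.83 mm.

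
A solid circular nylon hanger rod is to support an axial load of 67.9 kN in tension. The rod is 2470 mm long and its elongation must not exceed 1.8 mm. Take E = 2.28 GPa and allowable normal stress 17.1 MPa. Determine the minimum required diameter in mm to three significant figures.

Required area A ≥ P/σ_allow = 67900/17.1 = 3971 mm².
For a solid circular section, d ≥ √(4A/π) = 71.1 mm.
Elongation limit: A ≥ PL/(Eδ_allow) = 67900·2470/(2280·1.8) = 40870 mm² ⇒ d ≥ 228.1 mm.
The elongation limit governs.

228 mm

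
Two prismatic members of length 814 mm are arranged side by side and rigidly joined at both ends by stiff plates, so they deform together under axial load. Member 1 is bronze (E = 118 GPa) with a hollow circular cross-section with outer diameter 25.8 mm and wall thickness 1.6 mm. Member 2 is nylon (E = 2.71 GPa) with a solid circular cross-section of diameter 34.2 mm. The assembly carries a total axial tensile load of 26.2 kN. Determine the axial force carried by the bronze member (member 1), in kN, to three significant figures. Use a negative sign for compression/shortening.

A_1 = 121.6 mm².
A_2 = 918.6 mm².
Equal strain + equilibrium ⇒ each member carries load in proportion to AE: A₁E₁ = 14350000 N, A₂E₂ = 2489000 N, ΣAE = 16840000 N.
F₁ = P·A₁E₁/ΣAE = 26200·14350000/16840000 = 22330 N.

22.3 kN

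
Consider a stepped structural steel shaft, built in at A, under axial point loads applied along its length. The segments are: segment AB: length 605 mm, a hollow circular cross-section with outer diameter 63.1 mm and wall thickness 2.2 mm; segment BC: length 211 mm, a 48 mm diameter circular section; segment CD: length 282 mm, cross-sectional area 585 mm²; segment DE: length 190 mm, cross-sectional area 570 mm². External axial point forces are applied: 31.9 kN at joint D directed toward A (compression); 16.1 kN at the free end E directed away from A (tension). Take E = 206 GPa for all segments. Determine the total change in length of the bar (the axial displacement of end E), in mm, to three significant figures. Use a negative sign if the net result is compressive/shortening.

Internal axial forces (sectioning from the free end, tension +): N_DE = 16.1 kN, N_CD = -15.8 kN, N_BC = -15.8 kN, N_AB = -15.8 kN.
A_AB = 420.9 mm².
A_BC = 1810 mm².
δ_AB = -15800·605/(420.9·206000) = -0.1102 mm
δ_BC = -15800·211/(1810·206000) = -0.008943 mm
δ_CD = -15800·282/(585·206000) = -0.03697 mm
δ_DE = 16100·190/(570·206000) = 0.02605 mm
δ = Σδ_i = -0.1301 mm.

-0.130 mm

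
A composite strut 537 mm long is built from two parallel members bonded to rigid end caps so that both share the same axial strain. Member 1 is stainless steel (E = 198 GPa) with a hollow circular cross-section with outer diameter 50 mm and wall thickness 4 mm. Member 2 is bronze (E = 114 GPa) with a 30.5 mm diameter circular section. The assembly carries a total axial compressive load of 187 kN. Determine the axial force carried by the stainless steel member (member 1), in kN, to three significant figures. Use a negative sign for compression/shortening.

-108 kN

A_1 = 578.1 mm².
A_2 = 730.6 mm².
Equal strain + equilibrium ⇒ each member carries load in proportion to AE: A₁E₁ = 114500000 N, A₂E₂ = 83290000 N, ΣAE = 197700000 N.
F₁ = P·A₁E₁/ΣAE = -187000·114500000/197700000 = -108200 N.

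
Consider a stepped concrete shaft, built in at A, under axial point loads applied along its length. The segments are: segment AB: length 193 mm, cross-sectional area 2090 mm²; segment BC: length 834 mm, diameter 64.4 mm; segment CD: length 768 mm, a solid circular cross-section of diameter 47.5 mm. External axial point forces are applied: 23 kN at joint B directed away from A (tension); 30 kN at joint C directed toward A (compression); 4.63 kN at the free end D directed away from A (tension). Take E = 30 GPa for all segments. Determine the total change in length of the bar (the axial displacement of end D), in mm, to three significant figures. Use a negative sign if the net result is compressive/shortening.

-0.157 mm

Internal axial forces (sectioning from the free end, tension +): N_CD = 4.63 kN, N_BC = -25.37 kN, N_AB = -2.37 kN.
A_BC = 3257 mm².
A_CD = 1772 mm².
δ_AB = -2370·193/(2090·30000) = -0.007295 mm
δ_BC = -25370·834/(3257·30000) = -0.2165 mm
δ_CD = 4630·768/(1772·30000) = 0.06689 mm
δ = Σδ_i = -0.1569 mm.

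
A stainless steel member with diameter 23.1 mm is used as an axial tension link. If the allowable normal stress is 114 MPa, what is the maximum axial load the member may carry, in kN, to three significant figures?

A = 419.1 mm².
P_max = σ_allow · A = 114 · 419.1 = 47780 N = 47.78 kN.

47.8 kN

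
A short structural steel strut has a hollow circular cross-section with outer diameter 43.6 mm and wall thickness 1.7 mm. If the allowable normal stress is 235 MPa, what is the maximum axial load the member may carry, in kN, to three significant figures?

52.6 kN

A = 223.8 mm².
P_max = σ_allow · A = 235 · 223.8 = 52590 N = 52.59 kN.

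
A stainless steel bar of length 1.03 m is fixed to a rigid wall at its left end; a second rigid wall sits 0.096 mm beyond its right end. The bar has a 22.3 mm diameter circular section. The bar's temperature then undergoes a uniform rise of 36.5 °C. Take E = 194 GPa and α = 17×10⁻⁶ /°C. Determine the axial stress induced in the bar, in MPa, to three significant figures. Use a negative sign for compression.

-102 MPa

Free thermal expansion αLΔT = 17e-6 · 1030 · 36.5 = 0.6391 mm.
The walls engage after the gap closes; constrained expansion = 0.6391 − 0.096 = 0.5431 mm.
The walls impose strain ε = −(0.5431)/1030 = -5.2730e-04; σ = Eε = 194000 · -5.2730e-04 = -102.3 MPa.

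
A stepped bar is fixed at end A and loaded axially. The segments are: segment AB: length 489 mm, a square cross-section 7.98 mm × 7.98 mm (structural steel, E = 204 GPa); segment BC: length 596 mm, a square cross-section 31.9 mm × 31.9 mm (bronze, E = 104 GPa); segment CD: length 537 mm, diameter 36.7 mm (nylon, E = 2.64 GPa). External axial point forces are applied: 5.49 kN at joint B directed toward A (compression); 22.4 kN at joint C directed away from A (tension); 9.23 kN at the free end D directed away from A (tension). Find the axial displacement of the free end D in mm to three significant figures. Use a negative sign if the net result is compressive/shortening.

Internal axial forces (sectioning from the free end, tension +): N_CD = 9.23 kN, N_BC = 31.63 kN, N_AB = 26.14 kN.
A_AB = 63.68 mm².
A_BC = 1018 mm².
A_CD = 1058 mm².
δ_AB = 26140·489/(63.68·204000) = 0.984 mm
δ_BC = 31630·596/(1018·104000) = 0.1781 mm
δ_CD = 9230·537/(1058·2640) = 1.775 mm
δ = Σδ_i = 2.937 mm.

2.94 mm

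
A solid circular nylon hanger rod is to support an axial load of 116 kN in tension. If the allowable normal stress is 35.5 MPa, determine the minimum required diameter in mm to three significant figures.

Required area A ≥ P/σ_allow = 116000/35.5 = 3268 mm².
For a solid circular section, d ≥ √(4A/π) = 64.5 mm.

64.5 mm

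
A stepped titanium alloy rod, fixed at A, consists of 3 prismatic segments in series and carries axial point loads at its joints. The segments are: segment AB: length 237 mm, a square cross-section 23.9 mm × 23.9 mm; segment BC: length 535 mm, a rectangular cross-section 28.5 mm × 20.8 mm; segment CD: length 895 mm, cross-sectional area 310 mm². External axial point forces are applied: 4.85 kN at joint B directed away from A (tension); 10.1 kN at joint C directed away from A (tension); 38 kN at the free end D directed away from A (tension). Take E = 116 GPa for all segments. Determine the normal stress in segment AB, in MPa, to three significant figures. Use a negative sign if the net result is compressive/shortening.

Internal axial forces (sectioning from the free end, tension +): N_CD = 38 kN, N_BC = 48.1 kN, N_AB = 52.95 kN.
A_AB = 571.2 mm².
σ_AB = N_AB/A_AB = 52950/571.2 = 92.7 MPa.

92.7 MPa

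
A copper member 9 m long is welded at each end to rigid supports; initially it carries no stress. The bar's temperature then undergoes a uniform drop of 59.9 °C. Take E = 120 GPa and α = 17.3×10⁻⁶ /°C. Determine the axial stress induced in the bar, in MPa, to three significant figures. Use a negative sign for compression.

Free thermal expansion αLΔT = 17.3e-6 · 9000 · -59.9 = -9.326 mm.
The walls impose strain ε = −(-9.326)/9000 = 1.0363e-03; σ = Eε = 120000 · 1.0363e-03 = 124.4 MPa.

124 MPa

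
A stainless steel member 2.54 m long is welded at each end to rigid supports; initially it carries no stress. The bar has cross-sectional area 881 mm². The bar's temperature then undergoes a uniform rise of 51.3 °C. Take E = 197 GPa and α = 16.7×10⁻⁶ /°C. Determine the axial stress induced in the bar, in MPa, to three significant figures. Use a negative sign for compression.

-169 MPa

Free thermal expansion αLΔT = 16.7e-6 · 2540 · 51.3 = 2.176 mm.
The walls impose strain ε = −(2.176)/2540 = -8.5671e-04; σ = Eε = 197000 · -8.5671e-04 = -168.8 MPa.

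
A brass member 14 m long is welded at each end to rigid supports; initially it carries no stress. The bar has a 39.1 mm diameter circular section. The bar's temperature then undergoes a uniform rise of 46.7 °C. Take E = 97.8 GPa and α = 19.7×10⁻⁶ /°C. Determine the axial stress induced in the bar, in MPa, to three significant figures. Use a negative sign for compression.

Free thermal expansion αLΔT = 19.7e-6 · 14000 · 46.7 = 12.88 mm.
The walls impose strain ε = −(12.88)/14000 = -9.1999e-04; σ = Eε = 97800 · -9.1999e-04 = -89.98 MPa.

-90.0 MPa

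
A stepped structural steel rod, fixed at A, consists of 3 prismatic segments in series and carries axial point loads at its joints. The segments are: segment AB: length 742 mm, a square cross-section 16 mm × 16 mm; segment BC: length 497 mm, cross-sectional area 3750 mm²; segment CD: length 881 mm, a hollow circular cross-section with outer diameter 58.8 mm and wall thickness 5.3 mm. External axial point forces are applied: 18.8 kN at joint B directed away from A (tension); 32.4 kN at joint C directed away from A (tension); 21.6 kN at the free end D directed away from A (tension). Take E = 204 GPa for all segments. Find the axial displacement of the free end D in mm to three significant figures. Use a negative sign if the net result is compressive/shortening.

Internal axial forces (sectioning from the free end, tension +): N_CD = 21.6 kN, N_BC = 54 kN, N_AB = 72.8 kN.
A_AB = 256 mm².
A_CD = 890.8 mm².
δ_AB = 72800·742/(256·204000) = 1.034 mm
δ_BC = 54000·497/(3750·204000) = 0.03508 mm
δ_CD = 21600·881/(890.8·204000) = 0.1047 mm
δ = Σδ_i = 1.174 mm.

1.17 mm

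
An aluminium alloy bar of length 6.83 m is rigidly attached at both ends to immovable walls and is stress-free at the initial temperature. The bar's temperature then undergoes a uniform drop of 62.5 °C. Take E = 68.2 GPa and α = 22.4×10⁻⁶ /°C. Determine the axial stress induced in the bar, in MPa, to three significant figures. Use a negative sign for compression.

95.5 MPa

Free thermal expansion αLΔT = 22.4e-6 · 6830 · -62.5 = -9.562 mm.
The walls impose strain ε = −(-9.562)/6830 = 1.4000e-03; σ = Eε = 68200 · 1.4000e-03 = 95.48 MPa.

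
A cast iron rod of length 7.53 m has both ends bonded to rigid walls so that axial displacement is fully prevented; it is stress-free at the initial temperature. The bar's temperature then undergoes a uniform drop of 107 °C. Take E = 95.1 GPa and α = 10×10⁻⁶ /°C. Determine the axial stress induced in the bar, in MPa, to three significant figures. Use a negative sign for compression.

102 MPa

Free thermal expansion αLΔT = 10e-6 · 7530 · -107 = -8.057 mm.
The walls impose strain ε = −(-8.057)/7530 = 1.0700e-03; σ = Eε = 95100 · 1.0700e-03 = 101.8 MPa.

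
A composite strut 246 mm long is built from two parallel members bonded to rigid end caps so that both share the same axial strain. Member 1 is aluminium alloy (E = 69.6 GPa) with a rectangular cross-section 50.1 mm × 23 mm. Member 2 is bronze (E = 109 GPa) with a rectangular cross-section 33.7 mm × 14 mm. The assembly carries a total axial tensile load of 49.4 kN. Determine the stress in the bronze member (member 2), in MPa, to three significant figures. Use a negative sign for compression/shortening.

40.9 MPa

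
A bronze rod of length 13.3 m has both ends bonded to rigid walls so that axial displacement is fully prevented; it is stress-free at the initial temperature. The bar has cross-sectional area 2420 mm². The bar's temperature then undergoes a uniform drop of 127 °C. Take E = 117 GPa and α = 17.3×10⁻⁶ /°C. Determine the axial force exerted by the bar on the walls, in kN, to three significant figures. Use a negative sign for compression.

Free thermal expansion αLΔT = 17.3e-6 · 13300 · -127 = -29.22 mm.
The walls impose strain ε = −(-29.22)/13300 = 2.1971e-03; σ = Eε = 117000 · 2.1971e-03 = 257.1 MPa.
Wall reaction R = σ·A = 257.1·2420 = 622100 N = 622.1 kN.

622 kN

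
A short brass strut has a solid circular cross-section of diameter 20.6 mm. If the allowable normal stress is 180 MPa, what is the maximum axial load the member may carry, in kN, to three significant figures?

A = 333.3 mm².
P_max = σ_allow · A = 180 · 333.3 = 59990 N = 59.99 kN.

60.0 kN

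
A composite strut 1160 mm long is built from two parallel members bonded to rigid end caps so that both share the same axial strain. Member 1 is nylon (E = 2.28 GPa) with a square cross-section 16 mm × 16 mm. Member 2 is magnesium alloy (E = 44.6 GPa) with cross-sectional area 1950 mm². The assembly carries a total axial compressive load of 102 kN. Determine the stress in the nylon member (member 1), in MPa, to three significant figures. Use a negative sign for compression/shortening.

-2.66 MPa

A_1 = 256 mm².
Equal strain + equilibrium ⇒ each member carries load in proportion to AE: A₁E₁ = 583700 N, A₂E₂ = 86970000 N, ΣAE = 87550000 N.
σ₁ = P·E₁/ΣAE = -102000·2280/87550000 = -2.656 MPa.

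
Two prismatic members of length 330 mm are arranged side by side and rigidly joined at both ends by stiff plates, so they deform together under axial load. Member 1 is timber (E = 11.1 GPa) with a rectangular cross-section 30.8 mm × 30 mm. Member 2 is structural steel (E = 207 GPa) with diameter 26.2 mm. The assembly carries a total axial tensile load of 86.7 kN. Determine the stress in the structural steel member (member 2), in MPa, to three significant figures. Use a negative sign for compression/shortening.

A_1 = 924 mm².
A_2 = 539.1 mm².
Equal strain + equilibrium ⇒ each member carries load in proportion to AE: A₁E₁ = 10260000 N, A₂E₂ = 111600000 N, ΣAE = 121900000 N.
σ₂ = P·E₂/ΣAE = 86700·207000/121900000 = 147.3 MPa.

147 MPa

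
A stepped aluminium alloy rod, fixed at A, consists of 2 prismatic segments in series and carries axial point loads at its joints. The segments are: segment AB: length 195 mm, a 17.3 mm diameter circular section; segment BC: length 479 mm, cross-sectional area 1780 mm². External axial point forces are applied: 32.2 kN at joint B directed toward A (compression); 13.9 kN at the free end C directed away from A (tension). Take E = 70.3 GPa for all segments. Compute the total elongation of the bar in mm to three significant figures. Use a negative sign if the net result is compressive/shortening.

Internal axial forces (sectioning from the free end, tension +): N_BC = 13.9 kN, N_AB = -18.3 kN.
A_AB = 235.1 mm².
δ_AB = -18300·195/(235.1·70300) = -0.2159 mm
δ_BC = 13900·479/(1780·70300) = 0.05321 mm
δ = Σδ_i = -0.1627 mm.

-0.163 mm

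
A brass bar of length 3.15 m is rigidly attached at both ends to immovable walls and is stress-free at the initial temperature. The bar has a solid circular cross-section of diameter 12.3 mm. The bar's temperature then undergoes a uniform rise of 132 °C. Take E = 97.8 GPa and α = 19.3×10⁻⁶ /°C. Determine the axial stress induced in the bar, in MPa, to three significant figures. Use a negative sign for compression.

-249 MPa

Free thermal expansion αLΔT = 19.3e-6 · 3150 · 132 = 8.025 mm.
The walls impose strain ε = −(8.025)/3150 = -2.5476e-03; σ = Eε = 97800 · -2.5476e-03 = -249.2 MPa.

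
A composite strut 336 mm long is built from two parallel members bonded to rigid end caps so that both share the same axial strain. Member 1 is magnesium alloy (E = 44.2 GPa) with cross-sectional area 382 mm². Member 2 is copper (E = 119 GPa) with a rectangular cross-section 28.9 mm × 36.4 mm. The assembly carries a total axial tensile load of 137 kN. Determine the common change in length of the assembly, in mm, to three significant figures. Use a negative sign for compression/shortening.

0.324 mm

A_2 = 1052 mm².
Equal strain + equilibrium ⇒ each member carries load in proportion to AE: A₁E₁ = 16880000 N, A₂E₂ = 125200000 N, ΣAE = 142100000 N.
δ = PL/ΣAE = 137000·336/142100000 = 0.324 mm.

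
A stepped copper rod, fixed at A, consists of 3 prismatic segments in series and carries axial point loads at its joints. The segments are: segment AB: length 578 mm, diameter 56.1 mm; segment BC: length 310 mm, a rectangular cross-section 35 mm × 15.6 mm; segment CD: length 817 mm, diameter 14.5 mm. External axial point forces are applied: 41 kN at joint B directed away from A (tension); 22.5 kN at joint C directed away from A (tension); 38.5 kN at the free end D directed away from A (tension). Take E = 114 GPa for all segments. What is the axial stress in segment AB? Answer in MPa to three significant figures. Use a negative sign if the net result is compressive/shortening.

41.3 MPa

Internal axial forces (sectioning from the free end, tension +): N_CD = 38.5 kN, N_BC = 61 kN, N_AB = 102 kN.
A_AB = 2472 mm².
σ_AB = N_AB/A_AB = 102000/2472 = 41.27 MPa.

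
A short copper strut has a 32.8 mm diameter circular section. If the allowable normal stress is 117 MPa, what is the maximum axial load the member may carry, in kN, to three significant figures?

98.9 kN

A = 845 mm².
P_max = σ_allow · A = 117 · 845 = 98860 N = 98.86 kN.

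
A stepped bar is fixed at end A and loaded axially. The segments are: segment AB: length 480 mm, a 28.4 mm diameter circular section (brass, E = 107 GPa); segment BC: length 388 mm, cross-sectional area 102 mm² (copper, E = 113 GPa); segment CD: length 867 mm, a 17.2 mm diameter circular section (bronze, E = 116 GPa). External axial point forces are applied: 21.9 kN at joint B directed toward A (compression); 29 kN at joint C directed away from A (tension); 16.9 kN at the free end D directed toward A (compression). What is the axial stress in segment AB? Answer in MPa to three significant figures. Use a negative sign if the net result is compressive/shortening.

-15.5 MPa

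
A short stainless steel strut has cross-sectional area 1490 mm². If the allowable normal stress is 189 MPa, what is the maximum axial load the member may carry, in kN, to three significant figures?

P_max = σ_allow · A = 189 · 1490 = 281600 N = 281.6 kN.

282 kN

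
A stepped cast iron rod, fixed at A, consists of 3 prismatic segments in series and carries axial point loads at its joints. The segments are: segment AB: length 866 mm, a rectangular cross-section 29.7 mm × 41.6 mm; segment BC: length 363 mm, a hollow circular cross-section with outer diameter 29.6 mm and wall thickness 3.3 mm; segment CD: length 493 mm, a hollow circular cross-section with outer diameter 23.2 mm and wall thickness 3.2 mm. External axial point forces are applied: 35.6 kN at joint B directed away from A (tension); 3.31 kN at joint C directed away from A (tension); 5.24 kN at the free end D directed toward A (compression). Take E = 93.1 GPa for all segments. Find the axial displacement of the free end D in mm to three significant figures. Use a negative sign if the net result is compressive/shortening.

Internal axial forces (sectioning from the free end, tension +): N_CD = -5.24 kN, N_BC = -1.93 kN, N_AB = 33.67 kN.
A_AB = 1236 mm².
A_BC = 272.7 mm².
A_CD = 201.1 mm².
δ_AB = 33670·866/(1236·93100) = 0.2535 mm
δ_BC = -1930·363/(272.7·93100) = -0.0276 mm
δ_CD = -5240·493/(201.1·93100) = -0.138 mm
δ = Σδ_i = 0.08789 mm.

0.0879 mm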